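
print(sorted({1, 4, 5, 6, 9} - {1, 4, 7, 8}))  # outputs [5, 6, 9]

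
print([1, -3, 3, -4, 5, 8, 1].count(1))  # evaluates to 2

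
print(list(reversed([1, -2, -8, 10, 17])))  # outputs [17, 10, -8, -2, 1]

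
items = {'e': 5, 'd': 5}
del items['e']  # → {'d': 5}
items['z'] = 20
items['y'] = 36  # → {'d': 5, 'z': 20, 'y': 36}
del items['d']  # {'z': 20, 'y': 36}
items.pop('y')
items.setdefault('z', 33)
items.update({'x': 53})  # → {'z': 20, 'x': 53}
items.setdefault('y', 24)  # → 24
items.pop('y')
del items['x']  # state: {'z': 20}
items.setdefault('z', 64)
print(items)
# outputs {'z': 20}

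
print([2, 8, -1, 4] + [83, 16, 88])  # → [2, 8, -1, 4, 83, 16, 88]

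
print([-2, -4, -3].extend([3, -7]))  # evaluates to None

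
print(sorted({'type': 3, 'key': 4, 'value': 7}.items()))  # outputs [('key', 4), ('type', 3), ('value', 7)]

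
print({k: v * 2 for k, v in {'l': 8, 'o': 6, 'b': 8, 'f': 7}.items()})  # {'l': 16, 'o': 12, 'b': 16, 'f': 14}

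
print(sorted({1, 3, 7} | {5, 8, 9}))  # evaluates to [1, 3, 5, 7, 8, 9]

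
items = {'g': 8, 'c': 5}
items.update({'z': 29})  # {'g': 8, 'c': 5, 'z': 29}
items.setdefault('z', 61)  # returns 29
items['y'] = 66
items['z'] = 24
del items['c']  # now {'g': 8, 'z': 24, 'y': 66}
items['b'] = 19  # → {'g': 8, 'z': 24, 'y': 66, 'b': 19}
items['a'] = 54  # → {'g': 8, 'z': 24, 'y': 66, 'b': 19, 'a': 54}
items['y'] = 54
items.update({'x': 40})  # {'g': 8, 'z': 24, 'y': 54, 'b': 19, 'a': 54, 'x': 40}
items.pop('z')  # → 24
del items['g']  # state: {'y': 54, 'b': 19, 'a': 54, 'x': 40}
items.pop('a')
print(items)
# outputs {'y': 54, 'b': 19, 'x': 40}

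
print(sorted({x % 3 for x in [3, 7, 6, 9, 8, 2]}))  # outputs [0, 1, 2]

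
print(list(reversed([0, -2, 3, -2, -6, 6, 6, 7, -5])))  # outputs [-5, 7, 6, 6, -6, -2, 3, -2, 0]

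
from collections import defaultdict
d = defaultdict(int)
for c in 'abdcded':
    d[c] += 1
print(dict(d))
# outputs {'a': 1, 'b': 1, 'd': 3, 'c': 1, 'e': 1}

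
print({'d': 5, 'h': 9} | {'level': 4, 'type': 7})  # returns {'d': 5, 'h': 9, 'level': 4, 'type': 7}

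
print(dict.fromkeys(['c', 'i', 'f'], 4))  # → {'c': 4, 'i': 4, 'f': 4}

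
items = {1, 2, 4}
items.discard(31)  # {1, 2, 4}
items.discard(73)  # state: {1, 2, 4}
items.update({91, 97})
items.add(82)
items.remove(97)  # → {1, 2, 4, 82, 91}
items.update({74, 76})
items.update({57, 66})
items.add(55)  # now {1, 2, 4, 55, 57, 66, 74, 76, 82, 91}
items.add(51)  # {1, 2, 4, 51, 55, 57, 66, 74, 76, 82, 91}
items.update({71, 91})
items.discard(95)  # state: {1, 2, 4, 51, 55, 57, 66, 71, 74, 76, 82, 91}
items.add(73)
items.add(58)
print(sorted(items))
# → [1, 2, 4, 51, 55, 57, 58, 66, 71, 73, 74, 76, 82, 91]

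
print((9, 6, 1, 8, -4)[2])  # 1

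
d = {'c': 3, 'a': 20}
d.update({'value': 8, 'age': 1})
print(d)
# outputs {'c': 3, 'a': 20, 'value': 8, 'age': 1}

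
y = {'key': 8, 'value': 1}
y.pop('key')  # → 8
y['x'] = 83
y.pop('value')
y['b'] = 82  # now {'x': 83, 'b': 82}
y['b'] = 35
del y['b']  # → {'x': 83}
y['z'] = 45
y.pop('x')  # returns 83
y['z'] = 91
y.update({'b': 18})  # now {'z': 91, 'b': 18}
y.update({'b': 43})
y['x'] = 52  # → {'z': 91, 'b': 43, 'x': 52}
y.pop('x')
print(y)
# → {'z': 91, 'b': 43}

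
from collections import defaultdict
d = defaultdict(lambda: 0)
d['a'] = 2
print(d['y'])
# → 0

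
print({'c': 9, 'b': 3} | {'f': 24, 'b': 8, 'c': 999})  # {'c': 999, 'b': 8, 'f': 24}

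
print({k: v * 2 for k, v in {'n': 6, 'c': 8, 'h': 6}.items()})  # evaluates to {'n': 12, 'c': 16, 'h': 12}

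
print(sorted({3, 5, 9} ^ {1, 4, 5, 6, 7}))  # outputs [1, 3, 4, 6, 7, 9]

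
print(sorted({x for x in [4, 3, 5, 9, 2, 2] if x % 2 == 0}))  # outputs [2, 4]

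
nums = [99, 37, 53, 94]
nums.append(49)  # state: [99, 37, 53, 94, 49]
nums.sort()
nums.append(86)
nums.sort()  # [37, 49, 53, 86, 94, 99]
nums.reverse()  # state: [99, 94, 86, 53, 49, 37]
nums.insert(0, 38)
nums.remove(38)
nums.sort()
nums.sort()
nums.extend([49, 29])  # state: [37, 49, 53, 86, 94, 99, 49, 29]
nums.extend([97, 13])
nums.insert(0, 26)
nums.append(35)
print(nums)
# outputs [26, 37, 49, 53, 86, 94, 99, 49, 29, 97, 13, 35]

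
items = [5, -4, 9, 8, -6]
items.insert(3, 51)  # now [5, -4, 9, 51, 8, -6]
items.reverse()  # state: [-6, 8, 51, 9, -4, 5]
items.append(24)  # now [-6, 8, 51, 9, -4, 5, 24]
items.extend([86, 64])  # [-6, 8, 51, 9, -4, 5, 24, 86, 64]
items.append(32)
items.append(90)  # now [-6, 8, 51, 9, -4, 5, 24, 86, 64, 32, 90]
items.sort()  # [-6, -4, 5, 8, 9, 24, 32, 51, 64, 86, 90]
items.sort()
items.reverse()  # [90, 86, 64, 51, 32, 24, 9, 8, 5, -4, -6]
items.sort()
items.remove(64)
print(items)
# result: [-6, -4, 5, 8, 9, 24, 32, 51, 86, 90]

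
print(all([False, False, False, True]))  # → False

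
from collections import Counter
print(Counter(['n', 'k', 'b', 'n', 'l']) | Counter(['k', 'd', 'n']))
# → Counter({'n': 2, 'k': 1, 'b': 1, 'l': 1, 'd': 1})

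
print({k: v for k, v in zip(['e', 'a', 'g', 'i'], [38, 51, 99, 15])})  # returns {'e': 38, 'a': 51, 'g': 99, 'i': 15}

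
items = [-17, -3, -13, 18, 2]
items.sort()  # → [-17, -13, -3, 2, 18]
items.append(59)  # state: [-17, -13, -3, 2, 18, 59]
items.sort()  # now [-17, -13, -3, 2, 18, 59]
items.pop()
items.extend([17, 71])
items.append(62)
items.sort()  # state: [-17, -13, -3, 2, 17, 18, 62, 71]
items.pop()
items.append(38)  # [-17, -13, -3, 2, 17, 18, 62, 38]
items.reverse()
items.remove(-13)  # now [38, 62, 18, 17, 2, -3, -17]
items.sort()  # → [-17, -3, 2, 17, 18, 38, 62]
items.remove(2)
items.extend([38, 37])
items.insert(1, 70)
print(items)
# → [-17, 70, -3, 17, 18, 38, 62, 38, 37]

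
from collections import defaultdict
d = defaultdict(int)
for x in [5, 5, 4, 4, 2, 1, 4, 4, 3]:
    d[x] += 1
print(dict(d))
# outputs {5: 2, 4: 4, 2: 1, 1: 1, 3: 1}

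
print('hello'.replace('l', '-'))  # he--o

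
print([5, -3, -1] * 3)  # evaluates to [5, -3, -1, 5, -3, -1, 5, -3, -1]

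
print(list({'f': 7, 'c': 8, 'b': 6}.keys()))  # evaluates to ['f', 'c', 'b']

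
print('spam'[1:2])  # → p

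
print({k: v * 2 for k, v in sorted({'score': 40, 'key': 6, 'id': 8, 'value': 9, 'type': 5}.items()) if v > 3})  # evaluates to {'id': 16, 'key': 12, 'score': 80, 'type': 10, 'value': 18}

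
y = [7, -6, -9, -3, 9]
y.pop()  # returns 9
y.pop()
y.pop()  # -9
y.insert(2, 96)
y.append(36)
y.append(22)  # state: [7, -6, 96, 36, 22]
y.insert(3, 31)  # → [7, -6, 96, 31, 36, 22]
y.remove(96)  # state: [7, -6, 31, 36, 22]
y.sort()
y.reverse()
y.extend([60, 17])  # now [36, 31, 22, 7, -6, 60, 17]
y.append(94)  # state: [36, 31, 22, 7, -6, 60, 17, 94]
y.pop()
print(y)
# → [36, 31, 22, 7, -6, 60, 17]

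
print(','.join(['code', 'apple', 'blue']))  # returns code,apple,blue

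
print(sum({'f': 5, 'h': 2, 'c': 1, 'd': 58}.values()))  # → 66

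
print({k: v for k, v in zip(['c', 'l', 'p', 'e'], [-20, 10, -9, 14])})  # {'c': -20, 'l': 10, 'p': -9, 'e': 14}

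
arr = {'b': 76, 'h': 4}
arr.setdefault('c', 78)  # 78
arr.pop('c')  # 78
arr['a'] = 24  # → {'b': 76, 'h': 4, 'a': 24}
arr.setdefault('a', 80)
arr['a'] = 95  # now {'b': 76, 'h': 4, 'a': 95}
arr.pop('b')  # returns 76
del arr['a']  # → {'h': 4}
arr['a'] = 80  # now {'h': 4, 'a': 80}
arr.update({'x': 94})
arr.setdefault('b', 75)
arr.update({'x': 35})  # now {'h': 4, 'a': 80, 'x': 35, 'b': 75}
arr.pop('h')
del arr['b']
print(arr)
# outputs {'a': 80, 'x': 35}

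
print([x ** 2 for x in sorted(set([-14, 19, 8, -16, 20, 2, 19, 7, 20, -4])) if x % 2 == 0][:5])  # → [256, 196, 16, 4, 64]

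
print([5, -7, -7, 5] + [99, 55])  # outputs [5, -7, -7, 5, 99, 55]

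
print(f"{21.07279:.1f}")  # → 21.1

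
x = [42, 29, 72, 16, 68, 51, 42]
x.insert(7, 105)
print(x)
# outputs [42, 29, 72, 16, 68, 51, 42, 105]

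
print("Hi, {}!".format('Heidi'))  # Hi, Heidi!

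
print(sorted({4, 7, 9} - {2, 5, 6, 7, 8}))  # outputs [4, 9]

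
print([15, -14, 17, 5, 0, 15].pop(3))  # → 5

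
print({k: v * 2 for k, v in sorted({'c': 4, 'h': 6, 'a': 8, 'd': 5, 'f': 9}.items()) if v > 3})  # {'a': 16, 'c': 8, 'd': 10, 'f': 18, 'h': 12}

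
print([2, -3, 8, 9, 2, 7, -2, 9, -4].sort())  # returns None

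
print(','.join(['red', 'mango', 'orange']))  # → red,mango,orange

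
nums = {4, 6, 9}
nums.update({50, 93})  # {4, 6, 9, 50, 93}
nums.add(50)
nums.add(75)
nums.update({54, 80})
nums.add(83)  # {4, 6, 9, 50, 54, 75, 80, 83, 93}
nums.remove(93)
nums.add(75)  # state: {4, 6, 9, 50, 54, 75, 80, 83}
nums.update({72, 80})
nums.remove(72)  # {4, 6, 9, 50, 54, 75, 80, 83}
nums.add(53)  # {4, 6, 9, 50, 53, 54, 75, 80, 83}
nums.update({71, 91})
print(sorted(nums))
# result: [4, 6, 9, 50, 53, 54, 71, 75, 80, 83, 91]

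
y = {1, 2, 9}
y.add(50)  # {1, 2, 9, 50}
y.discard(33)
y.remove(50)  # {1, 2, 9}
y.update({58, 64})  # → {1, 2, 9, 58, 64}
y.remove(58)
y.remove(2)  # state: {1, 9, 64}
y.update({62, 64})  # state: {1, 9, 62, 64}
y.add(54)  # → {1, 9, 54, 62, 64}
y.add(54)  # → {1, 9, 54, 62, 64}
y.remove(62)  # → {1, 9, 54, 64}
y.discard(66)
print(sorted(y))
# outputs [1, 9, 54, 64]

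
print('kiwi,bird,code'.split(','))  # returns ['kiwi', 'bird', 'code']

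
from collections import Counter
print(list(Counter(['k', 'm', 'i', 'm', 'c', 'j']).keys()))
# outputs ['k', 'm', 'i', 'c', 'j']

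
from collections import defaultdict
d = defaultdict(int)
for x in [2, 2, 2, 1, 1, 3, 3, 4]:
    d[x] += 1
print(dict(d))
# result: {2: 3, 1: 2, 3: 2, 4: 1}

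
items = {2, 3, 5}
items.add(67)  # {2, 3, 5, 67}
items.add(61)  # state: {2, 3, 5, 61, 67}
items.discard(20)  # {2, 3, 5, 61, 67}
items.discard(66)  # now {2, 3, 5, 61, 67}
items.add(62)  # {2, 3, 5, 61, 62, 67}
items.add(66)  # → {2, 3, 5, 61, 62, 66, 67}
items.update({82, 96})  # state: {2, 3, 5, 61, 62, 66, 67, 82, 96}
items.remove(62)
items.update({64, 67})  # {2, 3, 5, 61, 64, 66, 67, 82, 96}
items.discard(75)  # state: {2, 3, 5, 61, 64, 66, 67, 82, 96}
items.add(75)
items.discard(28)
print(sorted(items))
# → [2, 3, 5, 61, 64, 66, 67, 75, 82, 96]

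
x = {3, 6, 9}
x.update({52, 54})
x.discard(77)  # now {3, 6, 9, 52, 54}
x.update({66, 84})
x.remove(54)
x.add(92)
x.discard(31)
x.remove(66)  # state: {3, 6, 9, 52, 84, 92}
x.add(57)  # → {3, 6, 9, 52, 57, 84, 92}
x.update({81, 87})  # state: {3, 6, 9, 52, 57, 81, 84, 87, 92}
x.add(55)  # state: {3, 6, 9, 52, 55, 57, 81, 84, 87, 92}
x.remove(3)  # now {6, 9, 52, 55, 57, 81, 84, 87, 92}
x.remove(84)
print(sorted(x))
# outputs [6, 9, 52, 55, 57, 81, 87, 92]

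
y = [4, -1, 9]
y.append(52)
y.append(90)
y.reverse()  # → [90, 52, 9, -1, 4]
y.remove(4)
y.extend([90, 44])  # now [90, 52, 9, -1, 90, 44]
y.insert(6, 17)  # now [90, 52, 9, -1, 90, 44, 17]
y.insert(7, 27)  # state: [90, 52, 9, -1, 90, 44, 17, 27]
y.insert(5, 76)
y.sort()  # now [-1, 9, 17, 27, 44, 52, 76, 90, 90]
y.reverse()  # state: [90, 90, 76, 52, 44, 27, 17, 9, -1]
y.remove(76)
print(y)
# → [90, 90, 52, 44, 27, 17, 9, -1]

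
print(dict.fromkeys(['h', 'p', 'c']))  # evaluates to {'h': None, 'p': None, 'c': None}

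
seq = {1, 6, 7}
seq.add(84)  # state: {1, 6, 7, 84}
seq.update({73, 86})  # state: {1, 6, 7, 73, 84, 86}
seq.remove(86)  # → {1, 6, 7, 73, 84}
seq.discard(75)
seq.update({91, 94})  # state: {1, 6, 7, 73, 84, 91, 94}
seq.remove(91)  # {1, 6, 7, 73, 84, 94}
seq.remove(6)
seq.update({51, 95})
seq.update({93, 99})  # {1, 7, 51, 73, 84, 93, 94, 95, 99}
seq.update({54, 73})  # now {1, 7, 51, 54, 73, 84, 93, 94, 95, 99}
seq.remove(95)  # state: {1, 7, 51, 54, 73, 84, 93, 94, 99}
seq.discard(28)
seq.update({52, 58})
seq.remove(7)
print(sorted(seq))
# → [1, 51, 52, 54, 58, 73, 84, 93, 94, 99]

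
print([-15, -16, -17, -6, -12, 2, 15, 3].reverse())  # None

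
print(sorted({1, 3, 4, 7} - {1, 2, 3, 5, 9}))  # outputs [4, 7]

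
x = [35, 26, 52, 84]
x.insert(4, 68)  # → [35, 26, 52, 84, 68]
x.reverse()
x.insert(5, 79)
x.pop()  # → 79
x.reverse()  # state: [35, 26, 52, 84, 68]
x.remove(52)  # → [35, 26, 84, 68]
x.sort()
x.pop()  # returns 84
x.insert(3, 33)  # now [26, 35, 68, 33]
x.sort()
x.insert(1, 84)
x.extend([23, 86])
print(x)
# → [26, 84, 33, 35, 68, 23, 86]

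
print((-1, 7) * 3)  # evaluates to (-1, 7, -1, 7, -1, 7)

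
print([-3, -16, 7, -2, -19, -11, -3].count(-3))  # 2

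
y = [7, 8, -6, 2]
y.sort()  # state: [-6, 2, 7, 8]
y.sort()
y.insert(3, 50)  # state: [-6, 2, 7, 50, 8]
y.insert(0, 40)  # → [40, -6, 2, 7, 50, 8]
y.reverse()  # [8, 50, 7, 2, -6, 40]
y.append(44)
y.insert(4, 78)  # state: [8, 50, 7, 2, 78, -6, 40, 44]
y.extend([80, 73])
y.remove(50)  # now [8, 7, 2, 78, -6, 40, 44, 80, 73]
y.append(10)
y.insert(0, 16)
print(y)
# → [16, 8, 7, 2, 78, -6, 40, 44, 80, 73, 10]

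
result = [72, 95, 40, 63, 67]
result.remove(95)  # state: [72, 40, 63, 67]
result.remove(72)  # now [40, 63, 67]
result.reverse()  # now [67, 63, 40]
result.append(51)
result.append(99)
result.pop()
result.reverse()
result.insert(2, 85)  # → [51, 40, 85, 63, 67]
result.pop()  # 67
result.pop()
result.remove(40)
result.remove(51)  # [85]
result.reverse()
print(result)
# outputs [85]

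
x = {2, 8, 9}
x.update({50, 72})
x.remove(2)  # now {8, 9, 50, 72}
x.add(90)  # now {8, 9, 50, 72, 90}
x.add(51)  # {8, 9, 50, 51, 72, 90}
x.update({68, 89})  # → {8, 9, 50, 51, 68, 72, 89, 90}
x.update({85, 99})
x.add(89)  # {8, 9, 50, 51, 68, 72, 85, 89, 90, 99}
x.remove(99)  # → {8, 9, 50, 51, 68, 72, 85, 89, 90}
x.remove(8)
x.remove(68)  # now {9, 50, 51, 72, 85, 89, 90}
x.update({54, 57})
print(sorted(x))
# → [9, 50, 51, 54, 57, 72, 85, 89, 90]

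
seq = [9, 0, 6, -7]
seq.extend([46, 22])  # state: [9, 0, 6, -7, 46, 22]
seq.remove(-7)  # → [9, 0, 6, 46, 22]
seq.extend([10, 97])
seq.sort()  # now [0, 6, 9, 10, 22, 46, 97]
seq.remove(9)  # [0, 6, 10, 22, 46, 97]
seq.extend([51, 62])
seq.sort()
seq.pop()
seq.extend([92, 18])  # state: [0, 6, 10, 22, 46, 51, 62, 92, 18]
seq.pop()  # 18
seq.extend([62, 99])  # [0, 6, 10, 22, 46, 51, 62, 92, 62, 99]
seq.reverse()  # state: [99, 62, 92, 62, 51, 46, 22, 10, 6, 0]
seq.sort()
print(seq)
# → [0, 6, 10, 22, 46, 51, 62, 62, 92, 99]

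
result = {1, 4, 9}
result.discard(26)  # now {1, 4, 9}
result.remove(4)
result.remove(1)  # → {9}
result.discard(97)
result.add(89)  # {9, 89}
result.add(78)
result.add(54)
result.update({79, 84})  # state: {9, 54, 78, 79, 84, 89}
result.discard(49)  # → {9, 54, 78, 79, 84, 89}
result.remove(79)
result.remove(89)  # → {9, 54, 78, 84}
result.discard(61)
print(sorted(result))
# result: [9, 54, 78, 84]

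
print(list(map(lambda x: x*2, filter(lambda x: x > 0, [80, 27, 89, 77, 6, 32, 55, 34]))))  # [160, 54, 178, 154, 12, 64, 110, 68]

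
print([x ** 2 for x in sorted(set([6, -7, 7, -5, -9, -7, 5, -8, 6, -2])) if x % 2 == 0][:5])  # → [64, 4, 36]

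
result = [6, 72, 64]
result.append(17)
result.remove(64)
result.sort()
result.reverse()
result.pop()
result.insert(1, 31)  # [72, 31, 17]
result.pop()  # 17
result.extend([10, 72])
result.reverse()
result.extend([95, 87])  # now [72, 10, 31, 72, 95, 87]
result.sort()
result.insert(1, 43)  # [10, 43, 31, 72, 72, 87, 95]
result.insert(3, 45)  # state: [10, 43, 31, 45, 72, 72, 87, 95]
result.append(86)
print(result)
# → [10, 43, 31, 45, 72, 72, 87, 95, 86]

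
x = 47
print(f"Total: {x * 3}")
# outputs Total: 141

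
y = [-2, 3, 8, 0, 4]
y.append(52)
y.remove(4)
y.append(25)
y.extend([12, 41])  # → [-2, 3, 8, 0, 52, 25, 12, 41]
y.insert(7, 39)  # [-2, 3, 8, 0, 52, 25, 12, 39, 41]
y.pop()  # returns 41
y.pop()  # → 39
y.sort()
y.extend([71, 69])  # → [-2, 0, 3, 8, 12, 25, 52, 71, 69]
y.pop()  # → 69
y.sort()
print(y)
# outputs [-2, 0, 3, 8, 12, 25, 52, 71]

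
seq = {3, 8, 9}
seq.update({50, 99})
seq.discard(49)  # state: {3, 8, 9, 50, 99}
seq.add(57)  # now {3, 8, 9, 50, 57, 99}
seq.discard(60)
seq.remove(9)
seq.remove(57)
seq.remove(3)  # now {8, 50, 99}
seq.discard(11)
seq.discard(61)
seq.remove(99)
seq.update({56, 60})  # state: {8, 50, 56, 60}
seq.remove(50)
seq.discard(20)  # {8, 56, 60}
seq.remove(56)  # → {8, 60}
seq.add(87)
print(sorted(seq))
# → [8, 60, 87]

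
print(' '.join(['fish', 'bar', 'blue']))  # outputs fish bar blue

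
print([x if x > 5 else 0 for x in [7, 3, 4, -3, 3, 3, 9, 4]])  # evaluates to [7, 0, 0, 0, 0, 0, 9, 0]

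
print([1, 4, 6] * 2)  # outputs [1, 4, 6, 1, 4, 6]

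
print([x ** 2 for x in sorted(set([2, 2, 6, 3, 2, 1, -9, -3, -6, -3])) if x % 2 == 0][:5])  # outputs [36, 4, 36]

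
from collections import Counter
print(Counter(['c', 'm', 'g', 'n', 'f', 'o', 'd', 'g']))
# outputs Counter({'g': 2, 'c': 1, 'm': 1, 'n': 1, 'f': 1, 'o': 1, 'd': 1})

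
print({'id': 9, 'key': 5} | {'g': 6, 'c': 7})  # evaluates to {'id': 9, 'key': 5, 'g': 6, 'c': 7}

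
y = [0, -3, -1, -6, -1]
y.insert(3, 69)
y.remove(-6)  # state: [0, -3, -1, 69, -1]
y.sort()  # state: [-3, -1, -1, 0, 69]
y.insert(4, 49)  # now [-3, -1, -1, 0, 49, 69]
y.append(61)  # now [-3, -1, -1, 0, 49, 69, 61]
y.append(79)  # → [-3, -1, -1, 0, 49, 69, 61, 79]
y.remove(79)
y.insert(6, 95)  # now [-3, -1, -1, 0, 49, 69, 95, 61]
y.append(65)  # [-3, -1, -1, 0, 49, 69, 95, 61, 65]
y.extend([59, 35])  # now [-3, -1, -1, 0, 49, 69, 95, 61, 65, 59, 35]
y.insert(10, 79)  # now [-3, -1, -1, 0, 49, 69, 95, 61, 65, 59, 79, 35]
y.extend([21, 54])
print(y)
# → [-3, -1, -1, 0, 49, 69, 95, 61, 65, 59, 79, 35, 21, 54]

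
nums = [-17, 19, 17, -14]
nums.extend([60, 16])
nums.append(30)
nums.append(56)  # [-17, 19, 17, -14, 60, 16, 30, 56]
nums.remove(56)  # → [-17, 19, 17, -14, 60, 16, 30]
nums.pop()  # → 30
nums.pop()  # 16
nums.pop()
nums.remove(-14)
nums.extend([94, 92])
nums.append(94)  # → [-17, 19, 17, 94, 92, 94]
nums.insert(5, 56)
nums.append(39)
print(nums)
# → [-17, 19, 17, 94, 92, 56, 94, 39]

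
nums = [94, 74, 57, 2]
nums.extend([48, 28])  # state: [94, 74, 57, 2, 48, 28]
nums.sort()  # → [2, 28, 48, 57, 74, 94]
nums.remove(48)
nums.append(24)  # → [2, 28, 57, 74, 94, 24]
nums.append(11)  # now [2, 28, 57, 74, 94, 24, 11]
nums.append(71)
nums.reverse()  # [71, 11, 24, 94, 74, 57, 28, 2]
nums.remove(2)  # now [71, 11, 24, 94, 74, 57, 28]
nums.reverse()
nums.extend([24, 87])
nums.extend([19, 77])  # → [28, 57, 74, 94, 24, 11, 71, 24, 87, 19, 77]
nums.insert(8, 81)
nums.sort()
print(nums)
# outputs [11, 19, 24, 24, 28, 57, 71, 74, 77, 81, 87, 94]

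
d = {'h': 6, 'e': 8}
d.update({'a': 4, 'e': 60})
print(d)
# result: {'h': 6, 'e': 60, 'a': 4}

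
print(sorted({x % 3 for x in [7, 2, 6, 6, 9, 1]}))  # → [0, 1, 2]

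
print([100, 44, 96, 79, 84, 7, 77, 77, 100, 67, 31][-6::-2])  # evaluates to [7, 79, 44]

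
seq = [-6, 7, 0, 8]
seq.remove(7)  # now [-6, 0, 8]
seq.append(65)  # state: [-6, 0, 8, 65]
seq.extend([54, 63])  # [-6, 0, 8, 65, 54, 63]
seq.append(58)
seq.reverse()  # [58, 63, 54, 65, 8, 0, -6]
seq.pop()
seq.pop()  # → 0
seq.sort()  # [8, 54, 58, 63, 65]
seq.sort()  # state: [8, 54, 58, 63, 65]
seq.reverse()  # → [65, 63, 58, 54, 8]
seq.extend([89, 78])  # [65, 63, 58, 54, 8, 89, 78]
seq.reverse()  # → [78, 89, 8, 54, 58, 63, 65]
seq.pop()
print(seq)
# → [78, 89, 8, 54, 58, 63]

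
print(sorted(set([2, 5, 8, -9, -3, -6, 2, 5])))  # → [-9, -6, -3, 2, 5, 8]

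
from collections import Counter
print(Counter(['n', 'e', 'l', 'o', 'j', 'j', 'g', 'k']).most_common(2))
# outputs [('j', 2), ('n', 1)]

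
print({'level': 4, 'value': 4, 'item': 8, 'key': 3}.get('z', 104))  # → 104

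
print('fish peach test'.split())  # ['fish', 'peach', 'test']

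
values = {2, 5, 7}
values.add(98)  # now {2, 5, 7, 98}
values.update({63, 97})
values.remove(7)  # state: {2, 5, 63, 97, 98}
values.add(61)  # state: {2, 5, 61, 63, 97, 98}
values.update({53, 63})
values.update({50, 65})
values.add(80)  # {2, 5, 50, 53, 61, 63, 65, 80, 97, 98}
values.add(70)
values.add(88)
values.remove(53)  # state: {2, 5, 50, 61, 63, 65, 70, 80, 88, 97, 98}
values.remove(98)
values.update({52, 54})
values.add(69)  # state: {2, 5, 50, 52, 54, 61, 63, 65, 69, 70, 80, 88, 97}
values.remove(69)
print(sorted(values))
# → [2, 5, 50, 52, 54, 61, 63, 65, 70, 80, 88, 97]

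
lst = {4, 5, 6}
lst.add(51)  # {4, 5, 6, 51}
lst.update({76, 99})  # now {4, 5, 6, 51, 76, 99}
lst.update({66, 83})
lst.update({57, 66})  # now {4, 5, 6, 51, 57, 66, 76, 83, 99}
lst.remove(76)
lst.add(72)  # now {4, 5, 6, 51, 57, 66, 72, 83, 99}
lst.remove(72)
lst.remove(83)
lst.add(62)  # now {4, 5, 6, 51, 57, 62, 66, 99}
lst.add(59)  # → {4, 5, 6, 51, 57, 59, 62, 66, 99}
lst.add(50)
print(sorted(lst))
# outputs [4, 5, 6, 50, 51, 57, 59, 62, 66, 99]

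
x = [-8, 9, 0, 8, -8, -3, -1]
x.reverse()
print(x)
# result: [-1, -3, -8, 8, 0, 9, -8]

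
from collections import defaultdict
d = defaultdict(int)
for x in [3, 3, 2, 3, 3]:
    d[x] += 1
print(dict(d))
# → {3: 4, 2: 1}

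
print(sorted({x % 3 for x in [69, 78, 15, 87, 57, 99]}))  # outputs [0]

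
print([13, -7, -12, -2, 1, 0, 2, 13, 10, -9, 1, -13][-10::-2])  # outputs [-12, 13]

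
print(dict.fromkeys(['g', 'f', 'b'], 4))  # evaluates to {'g': 4, 'f': 4, 'b': 4}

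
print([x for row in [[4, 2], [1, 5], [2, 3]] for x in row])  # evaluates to [4, 2, 1, 5, 2, 3]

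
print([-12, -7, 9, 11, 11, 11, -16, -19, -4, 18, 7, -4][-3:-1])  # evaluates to [18, 7]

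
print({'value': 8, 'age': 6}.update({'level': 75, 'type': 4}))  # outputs None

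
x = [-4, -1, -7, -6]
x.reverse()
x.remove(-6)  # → [-7, -1, -4]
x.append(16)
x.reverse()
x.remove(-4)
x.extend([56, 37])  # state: [16, -1, -7, 56, 37]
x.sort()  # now [-7, -1, 16, 37, 56]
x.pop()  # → 56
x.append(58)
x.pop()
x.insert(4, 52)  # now [-7, -1, 16, 37, 52]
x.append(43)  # [-7, -1, 16, 37, 52, 43]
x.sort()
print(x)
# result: [-7, -1, 16, 37, 43, 52]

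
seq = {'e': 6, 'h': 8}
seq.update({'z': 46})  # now {'e': 6, 'h': 8, 'z': 46}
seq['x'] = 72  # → {'e': 6, 'h': 8, 'z': 46, 'x': 72}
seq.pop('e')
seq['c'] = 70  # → {'h': 8, 'z': 46, 'x': 72, 'c': 70}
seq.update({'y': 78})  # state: {'h': 8, 'z': 46, 'x': 72, 'c': 70, 'y': 78}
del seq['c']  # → {'h': 8, 'z': 46, 'x': 72, 'y': 78}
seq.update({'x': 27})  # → {'h': 8, 'z': 46, 'x': 27, 'y': 78}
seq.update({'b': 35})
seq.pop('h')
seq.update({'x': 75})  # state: {'z': 46, 'x': 75, 'y': 78, 'b': 35}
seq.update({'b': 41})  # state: {'z': 46, 'x': 75, 'y': 78, 'b': 41}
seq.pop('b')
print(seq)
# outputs {'z': 46, 'x': 75, 'y': 78}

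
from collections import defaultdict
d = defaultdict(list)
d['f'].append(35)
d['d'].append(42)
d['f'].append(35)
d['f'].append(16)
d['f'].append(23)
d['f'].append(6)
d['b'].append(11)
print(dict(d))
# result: {'f': [35, 35, 16, 23, 6], 'd': [42], 'b': [11]}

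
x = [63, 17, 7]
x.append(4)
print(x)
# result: [63, 17, 7, 4]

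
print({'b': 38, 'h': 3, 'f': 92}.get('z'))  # None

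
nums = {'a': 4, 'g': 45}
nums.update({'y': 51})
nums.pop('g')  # 45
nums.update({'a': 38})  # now {'a': 38, 'y': 51}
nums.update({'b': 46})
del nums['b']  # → {'a': 38, 'y': 51}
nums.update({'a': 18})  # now {'a': 18, 'y': 51}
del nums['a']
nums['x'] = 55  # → {'y': 51, 'x': 55}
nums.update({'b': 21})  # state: {'y': 51, 'x': 55, 'b': 21}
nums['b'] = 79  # {'y': 51, 'x': 55, 'b': 79}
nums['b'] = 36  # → {'y': 51, 'x': 55, 'b': 36}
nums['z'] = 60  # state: {'y': 51, 'x': 55, 'b': 36, 'z': 60}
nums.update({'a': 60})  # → {'y': 51, 'x': 55, 'b': 36, 'z': 60, 'a': 60}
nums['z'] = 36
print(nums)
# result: {'y': 51, 'x': 55, 'b': 36, 'z': 36, 'a': 60}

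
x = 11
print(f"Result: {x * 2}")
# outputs Result: 22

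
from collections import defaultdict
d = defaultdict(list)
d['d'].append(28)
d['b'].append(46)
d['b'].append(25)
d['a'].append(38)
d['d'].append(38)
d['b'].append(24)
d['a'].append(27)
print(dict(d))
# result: {'d': [28, 38], 'b': [46, 25, 24], 'a': [38, 27]}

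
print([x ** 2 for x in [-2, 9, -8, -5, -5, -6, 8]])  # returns [4, 81, 64, 25, 25, 36, 64]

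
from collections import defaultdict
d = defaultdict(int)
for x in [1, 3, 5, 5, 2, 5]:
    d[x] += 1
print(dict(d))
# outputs {1: 1, 3: 1, 5: 3, 2: 1}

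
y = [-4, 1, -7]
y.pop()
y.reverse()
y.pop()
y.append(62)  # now [1, 62]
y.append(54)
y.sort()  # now [1, 54, 62]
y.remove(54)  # [1, 62]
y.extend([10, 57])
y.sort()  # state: [1, 10, 57, 62]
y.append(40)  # [1, 10, 57, 62, 40]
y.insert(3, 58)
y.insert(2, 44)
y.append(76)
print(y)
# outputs [1, 10, 44, 57, 58, 62, 40, 76]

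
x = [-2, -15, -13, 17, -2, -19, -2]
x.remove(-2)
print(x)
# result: [-15, -13, 17, -2, -19, -2]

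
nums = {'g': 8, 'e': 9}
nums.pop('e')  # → 9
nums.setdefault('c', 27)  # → 27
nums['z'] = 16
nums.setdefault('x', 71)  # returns 71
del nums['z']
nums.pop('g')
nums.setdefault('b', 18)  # 18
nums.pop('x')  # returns 71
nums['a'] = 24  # {'c': 27, 'b': 18, 'a': 24}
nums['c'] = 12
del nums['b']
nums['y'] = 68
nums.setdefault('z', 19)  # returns 19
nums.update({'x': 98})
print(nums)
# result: {'c': 12, 'a': 24, 'y': 68, 'z': 19, 'x': 98}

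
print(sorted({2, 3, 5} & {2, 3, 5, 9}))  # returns [2, 3, 5]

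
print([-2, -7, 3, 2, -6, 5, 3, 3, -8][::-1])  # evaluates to [-8, 3, 3, 5, -6, 2, 3, -7, -2]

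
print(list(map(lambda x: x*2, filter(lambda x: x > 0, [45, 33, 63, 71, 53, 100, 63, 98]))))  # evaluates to [90, 66, 126, 142, 106, 200, 126, 196]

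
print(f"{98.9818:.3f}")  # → 98.982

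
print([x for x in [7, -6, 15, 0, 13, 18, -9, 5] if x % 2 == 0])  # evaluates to [-6, 0, 18]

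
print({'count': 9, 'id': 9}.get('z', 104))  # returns 104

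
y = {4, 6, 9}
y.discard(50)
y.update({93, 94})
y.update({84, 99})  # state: {4, 6, 9, 84, 93, 94, 99}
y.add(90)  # {4, 6, 9, 84, 90, 93, 94, 99}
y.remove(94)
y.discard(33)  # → {4, 6, 9, 84, 90, 93, 99}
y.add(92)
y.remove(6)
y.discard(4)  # {9, 84, 90, 92, 93, 99}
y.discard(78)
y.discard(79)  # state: {9, 84, 90, 92, 93, 99}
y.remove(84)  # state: {9, 90, 92, 93, 99}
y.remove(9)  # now {90, 92, 93, 99}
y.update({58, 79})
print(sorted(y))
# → [58, 79, 90, 92, 93, 99]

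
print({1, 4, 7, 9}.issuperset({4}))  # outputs True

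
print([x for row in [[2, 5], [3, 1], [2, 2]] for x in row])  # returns [2, 5, 3, 1, 2, 2]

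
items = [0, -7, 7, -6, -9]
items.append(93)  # [0, -7, 7, -6, -9, 93]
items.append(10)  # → [0, -7, 7, -6, -9, 93, 10]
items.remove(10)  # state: [0, -7, 7, -6, -9, 93]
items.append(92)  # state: [0, -7, 7, -6, -9, 93, 92]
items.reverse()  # [92, 93, -9, -6, 7, -7, 0]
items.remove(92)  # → [93, -9, -6, 7, -7, 0]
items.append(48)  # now [93, -9, -6, 7, -7, 0, 48]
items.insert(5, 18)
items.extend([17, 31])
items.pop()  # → 31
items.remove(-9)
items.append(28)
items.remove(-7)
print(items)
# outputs [93, -6, 7, 18, 0, 48, 17, 28]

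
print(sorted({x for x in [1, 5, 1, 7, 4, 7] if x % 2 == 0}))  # [4]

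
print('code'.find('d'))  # 2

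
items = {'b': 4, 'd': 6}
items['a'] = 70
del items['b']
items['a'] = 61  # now {'d': 6, 'a': 61}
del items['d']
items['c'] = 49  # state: {'a': 61, 'c': 49}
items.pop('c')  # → 49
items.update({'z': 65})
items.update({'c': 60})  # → {'a': 61, 'z': 65, 'c': 60}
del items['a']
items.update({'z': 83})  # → {'z': 83, 'c': 60}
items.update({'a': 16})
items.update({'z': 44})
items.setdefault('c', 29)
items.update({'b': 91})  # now {'z': 44, 'c': 60, 'a': 16, 'b': 91}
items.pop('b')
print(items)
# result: {'z': 44, 'c': 60, 'a': 16}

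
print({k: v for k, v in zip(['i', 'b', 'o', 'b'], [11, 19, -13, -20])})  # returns {'i': 11, 'b': -20, 'o': -13}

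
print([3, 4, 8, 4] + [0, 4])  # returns [3, 4, 8, 4, 0, 4]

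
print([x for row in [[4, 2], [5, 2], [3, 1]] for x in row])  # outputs [4, 2, 5, 2, 3, 1]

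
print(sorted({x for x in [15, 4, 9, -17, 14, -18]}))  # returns [-18, -17, 4, 9, 14, 15]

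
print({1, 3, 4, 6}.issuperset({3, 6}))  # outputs True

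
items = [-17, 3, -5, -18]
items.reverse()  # [-18, -5, 3, -17]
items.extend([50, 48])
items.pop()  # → 48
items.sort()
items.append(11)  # [-18, -17, -5, 3, 50, 11]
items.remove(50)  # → [-18, -17, -5, 3, 11]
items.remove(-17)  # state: [-18, -5, 3, 11]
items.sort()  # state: [-18, -5, 3, 11]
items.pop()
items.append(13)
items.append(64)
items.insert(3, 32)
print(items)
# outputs [-18, -5, 3, 32, 13, 64]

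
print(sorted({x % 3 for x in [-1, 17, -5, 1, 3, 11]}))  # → [0, 1, 2]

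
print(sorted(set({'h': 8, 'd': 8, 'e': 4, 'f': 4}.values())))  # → [4, 8]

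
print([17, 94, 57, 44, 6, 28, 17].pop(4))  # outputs 6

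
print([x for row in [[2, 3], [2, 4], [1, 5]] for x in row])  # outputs [2, 3, 2, 4, 1, 5]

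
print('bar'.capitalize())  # Bar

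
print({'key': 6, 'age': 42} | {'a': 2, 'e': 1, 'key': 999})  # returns {'key': 999, 'age': 42, 'a': 2, 'e': 1}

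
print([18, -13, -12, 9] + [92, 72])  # [18, -13, -12, 9, 92, 72]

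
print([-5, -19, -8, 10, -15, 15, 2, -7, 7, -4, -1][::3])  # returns [-5, 10, 2, -4]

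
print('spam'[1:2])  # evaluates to p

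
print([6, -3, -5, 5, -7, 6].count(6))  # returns 2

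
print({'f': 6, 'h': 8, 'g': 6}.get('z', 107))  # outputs 107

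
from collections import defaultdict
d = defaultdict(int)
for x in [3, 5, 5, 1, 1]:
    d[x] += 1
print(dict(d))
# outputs {3: 1, 5: 2, 1: 2}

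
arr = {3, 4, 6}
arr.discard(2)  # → {3, 4, 6}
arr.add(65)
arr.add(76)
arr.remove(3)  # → {4, 6, 65, 76}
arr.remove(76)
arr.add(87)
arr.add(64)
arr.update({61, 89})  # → {4, 6, 61, 64, 65, 87, 89}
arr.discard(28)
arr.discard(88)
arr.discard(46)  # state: {4, 6, 61, 64, 65, 87, 89}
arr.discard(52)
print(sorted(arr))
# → [4, 6, 61, 64, 65, 87, 89]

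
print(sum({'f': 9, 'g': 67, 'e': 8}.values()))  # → 84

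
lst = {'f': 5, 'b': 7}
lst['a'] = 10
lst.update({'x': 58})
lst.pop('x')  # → 58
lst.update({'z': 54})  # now {'f': 5, 'b': 7, 'a': 10, 'z': 54}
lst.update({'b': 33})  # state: {'f': 5, 'b': 33, 'a': 10, 'z': 54}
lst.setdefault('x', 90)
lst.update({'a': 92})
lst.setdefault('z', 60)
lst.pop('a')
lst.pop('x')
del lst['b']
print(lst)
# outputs {'f': 5, 'z': 54}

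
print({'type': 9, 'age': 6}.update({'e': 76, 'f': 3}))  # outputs None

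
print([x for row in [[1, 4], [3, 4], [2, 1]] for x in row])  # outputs [1, 4, 3, 4, 2, 1]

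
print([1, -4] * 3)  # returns [1, -4, 1, -4, 1, -4]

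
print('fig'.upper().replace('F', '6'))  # 6IG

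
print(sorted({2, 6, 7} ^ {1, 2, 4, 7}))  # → [1, 4, 6]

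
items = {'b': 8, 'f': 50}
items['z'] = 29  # {'b': 8, 'f': 50, 'z': 29}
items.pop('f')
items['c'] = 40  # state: {'b': 8, 'z': 29, 'c': 40}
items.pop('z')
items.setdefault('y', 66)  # 66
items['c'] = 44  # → {'b': 8, 'c': 44, 'y': 66}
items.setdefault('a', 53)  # 53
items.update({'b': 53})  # {'b': 53, 'c': 44, 'y': 66, 'a': 53}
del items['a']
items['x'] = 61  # {'b': 53, 'c': 44, 'y': 66, 'x': 61}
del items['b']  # {'c': 44, 'y': 66, 'x': 61}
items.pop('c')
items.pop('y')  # 66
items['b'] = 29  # {'x': 61, 'b': 29}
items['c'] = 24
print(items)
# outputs {'x': 61, 'b': 29, 'c': 24}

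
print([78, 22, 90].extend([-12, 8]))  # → None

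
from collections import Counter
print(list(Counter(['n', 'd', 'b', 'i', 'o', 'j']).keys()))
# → ['n', 'd', 'b', 'i', 'o', 'j']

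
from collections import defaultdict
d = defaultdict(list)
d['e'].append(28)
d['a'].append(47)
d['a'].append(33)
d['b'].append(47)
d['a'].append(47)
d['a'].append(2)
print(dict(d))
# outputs {'e': [28], 'a': [47, 33, 47, 2], 'b': [47]}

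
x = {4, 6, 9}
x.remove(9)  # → {4, 6}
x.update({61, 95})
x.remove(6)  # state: {4, 61, 95}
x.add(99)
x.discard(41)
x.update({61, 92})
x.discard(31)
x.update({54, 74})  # {4, 54, 61, 74, 92, 95, 99}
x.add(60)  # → {4, 54, 60, 61, 74, 92, 95, 99}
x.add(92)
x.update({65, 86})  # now {4, 54, 60, 61, 65, 74, 86, 92, 95, 99}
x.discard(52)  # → {4, 54, 60, 61, 65, 74, 86, 92, 95, 99}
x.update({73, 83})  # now {4, 54, 60, 61, 65, 73, 74, 83, 86, 92, 95, 99}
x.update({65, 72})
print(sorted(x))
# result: [4, 54, 60, 61, 65, 72, 73, 74, 83, 86, 92, 95, 99]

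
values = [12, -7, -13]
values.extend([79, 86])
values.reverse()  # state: [86, 79, -13, -7, 12]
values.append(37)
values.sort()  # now [-13, -7, 12, 37, 79, 86]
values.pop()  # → 86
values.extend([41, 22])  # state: [-13, -7, 12, 37, 79, 41, 22]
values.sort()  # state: [-13, -7, 12, 22, 37, 41, 79]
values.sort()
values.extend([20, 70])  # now [-13, -7, 12, 22, 37, 41, 79, 20, 70]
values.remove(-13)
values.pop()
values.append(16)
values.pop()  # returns 16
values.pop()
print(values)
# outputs [-7, 12, 22, 37, 41, 79]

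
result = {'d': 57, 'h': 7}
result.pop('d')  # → 57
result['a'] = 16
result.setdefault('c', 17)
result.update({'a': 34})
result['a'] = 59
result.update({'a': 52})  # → {'h': 7, 'a': 52, 'c': 17}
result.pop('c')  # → 17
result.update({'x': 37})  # {'h': 7, 'a': 52, 'x': 37}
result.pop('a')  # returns 52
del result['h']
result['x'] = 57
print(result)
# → {'x': 57}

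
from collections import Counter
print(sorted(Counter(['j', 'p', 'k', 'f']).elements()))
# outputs ['f', 'j', 'k', 'p']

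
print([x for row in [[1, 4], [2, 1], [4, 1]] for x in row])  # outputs [1, 4, 2, 1, 4, 1]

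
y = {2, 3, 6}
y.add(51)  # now {2, 3, 6, 51}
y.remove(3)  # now {2, 6, 51}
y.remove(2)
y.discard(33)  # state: {6, 51}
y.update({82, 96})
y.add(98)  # {6, 51, 82, 96, 98}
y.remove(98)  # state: {6, 51, 82, 96}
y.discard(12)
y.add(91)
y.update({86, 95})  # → {6, 51, 82, 86, 91, 95, 96}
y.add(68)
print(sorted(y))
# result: [6, 51, 68, 82, 86, 91, 95, 96]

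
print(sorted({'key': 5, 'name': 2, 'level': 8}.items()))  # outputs [('key', 5), ('level', 8), ('name', 2)]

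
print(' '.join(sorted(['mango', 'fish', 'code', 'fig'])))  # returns code fig fish mango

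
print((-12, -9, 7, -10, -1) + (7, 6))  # (-12, -9, 7, -10, -1, 7, 6)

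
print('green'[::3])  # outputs ge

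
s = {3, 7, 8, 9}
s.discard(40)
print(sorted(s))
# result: [3, 7, 8, 9]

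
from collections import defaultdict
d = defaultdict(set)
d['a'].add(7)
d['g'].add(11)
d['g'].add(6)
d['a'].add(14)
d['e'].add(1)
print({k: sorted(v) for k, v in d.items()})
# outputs {'a': [7, 14], 'g': [6, 11], 'e': [1]}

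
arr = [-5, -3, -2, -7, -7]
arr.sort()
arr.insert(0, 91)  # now [91, -7, -7, -5, -3, -2]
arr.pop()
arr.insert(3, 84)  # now [91, -7, -7, 84, -5, -3]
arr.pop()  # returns -3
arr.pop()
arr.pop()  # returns 84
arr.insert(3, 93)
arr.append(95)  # [91, -7, -7, 93, 95]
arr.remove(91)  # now [-7, -7, 93, 95]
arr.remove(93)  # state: [-7, -7, 95]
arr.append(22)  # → [-7, -7, 95, 22]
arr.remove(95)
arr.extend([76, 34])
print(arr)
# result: [-7, -7, 22, 76, 34]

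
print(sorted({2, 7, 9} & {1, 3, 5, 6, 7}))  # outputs [7]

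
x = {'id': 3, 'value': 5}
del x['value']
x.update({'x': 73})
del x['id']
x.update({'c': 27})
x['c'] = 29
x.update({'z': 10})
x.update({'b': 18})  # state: {'x': 73, 'c': 29, 'z': 10, 'b': 18}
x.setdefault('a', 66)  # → 66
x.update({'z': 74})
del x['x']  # {'c': 29, 'z': 74, 'b': 18, 'a': 66}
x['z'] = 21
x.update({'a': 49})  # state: {'c': 29, 'z': 21, 'b': 18, 'a': 49}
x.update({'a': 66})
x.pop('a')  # 66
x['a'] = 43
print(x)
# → {'c': 29, 'z': 21, 'b': 18, 'a': 43}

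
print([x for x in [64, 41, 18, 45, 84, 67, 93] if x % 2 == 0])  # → [64, 18, 84]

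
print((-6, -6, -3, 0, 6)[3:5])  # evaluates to (0, 6)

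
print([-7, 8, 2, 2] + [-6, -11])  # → [-7, 8, 2, 2, -6, -11]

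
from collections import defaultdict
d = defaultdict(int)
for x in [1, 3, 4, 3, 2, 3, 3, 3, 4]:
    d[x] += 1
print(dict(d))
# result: {1: 1, 3: 5, 4: 2, 2: 1}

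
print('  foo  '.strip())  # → foo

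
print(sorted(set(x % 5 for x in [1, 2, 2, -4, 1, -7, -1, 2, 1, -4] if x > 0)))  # [1, 2]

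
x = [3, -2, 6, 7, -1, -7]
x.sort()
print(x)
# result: [-7, -2, -1, 3, 6, 7]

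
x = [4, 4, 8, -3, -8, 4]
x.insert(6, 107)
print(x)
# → [4, 4, 8, -3, -8, 4, 107]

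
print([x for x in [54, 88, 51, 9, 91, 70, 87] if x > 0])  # [54, 88, 51, 9, 91, 70, 87]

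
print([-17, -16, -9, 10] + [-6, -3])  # [-17, -16, -9, 10, -6, -3]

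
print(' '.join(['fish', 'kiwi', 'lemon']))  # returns fish kiwi lemon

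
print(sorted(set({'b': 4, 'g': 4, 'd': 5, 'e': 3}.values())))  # [3, 4, 5]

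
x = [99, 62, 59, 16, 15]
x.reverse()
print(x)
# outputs [15, 16, 59, 62, 99]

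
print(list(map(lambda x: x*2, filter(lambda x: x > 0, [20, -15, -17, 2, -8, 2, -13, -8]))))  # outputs [40, 4, 4]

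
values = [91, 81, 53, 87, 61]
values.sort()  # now [53, 61, 81, 87, 91]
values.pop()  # 91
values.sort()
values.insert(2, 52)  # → [53, 61, 52, 81, 87]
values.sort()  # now [52, 53, 61, 81, 87]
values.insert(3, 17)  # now [52, 53, 61, 17, 81, 87]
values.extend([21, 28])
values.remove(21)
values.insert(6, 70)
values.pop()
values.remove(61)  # [52, 53, 17, 81, 87, 70]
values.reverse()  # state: [70, 87, 81, 17, 53, 52]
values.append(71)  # [70, 87, 81, 17, 53, 52, 71]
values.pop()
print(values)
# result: [70, 87, 81, 17, 53, 52]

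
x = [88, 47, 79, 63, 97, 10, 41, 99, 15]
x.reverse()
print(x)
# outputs [15, 99, 41, 10, 97, 63, 79, 47, 88]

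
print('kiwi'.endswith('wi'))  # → True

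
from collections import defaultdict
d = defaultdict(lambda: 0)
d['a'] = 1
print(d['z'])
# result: 0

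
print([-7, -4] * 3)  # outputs [-7, -4, -7, -4, -7, -4]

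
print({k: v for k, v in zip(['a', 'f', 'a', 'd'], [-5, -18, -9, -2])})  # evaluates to {'a': -9, 'f': -18, 'd': -2}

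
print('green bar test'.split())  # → ['green', 'bar', 'test']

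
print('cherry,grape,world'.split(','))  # ['cherry', 'grape', 'world']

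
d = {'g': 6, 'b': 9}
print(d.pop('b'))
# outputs 9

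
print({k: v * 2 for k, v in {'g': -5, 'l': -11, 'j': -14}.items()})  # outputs {'g': -10, 'l': -22, 'j': -28}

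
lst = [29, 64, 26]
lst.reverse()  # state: [26, 64, 29]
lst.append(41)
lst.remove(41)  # [26, 64, 29]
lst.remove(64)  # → [26, 29]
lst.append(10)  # [26, 29, 10]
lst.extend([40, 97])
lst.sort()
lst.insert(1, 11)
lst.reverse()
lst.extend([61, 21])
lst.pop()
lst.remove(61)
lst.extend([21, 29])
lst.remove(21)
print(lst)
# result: [97, 40, 29, 26, 11, 10, 29]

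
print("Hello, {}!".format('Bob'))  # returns Hello, Bob!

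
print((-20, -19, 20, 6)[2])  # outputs 20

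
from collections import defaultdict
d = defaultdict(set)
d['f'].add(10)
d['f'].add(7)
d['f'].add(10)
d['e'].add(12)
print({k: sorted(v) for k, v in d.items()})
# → {'f': [7, 10], 'e': [12]}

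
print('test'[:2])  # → te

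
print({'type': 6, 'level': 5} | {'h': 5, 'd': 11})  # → {'type': 6, 'level': 5, 'h': 5, 'd': 11}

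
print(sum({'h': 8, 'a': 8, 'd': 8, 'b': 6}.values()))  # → 30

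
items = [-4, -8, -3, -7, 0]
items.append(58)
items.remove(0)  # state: [-4, -8, -3, -7, 58]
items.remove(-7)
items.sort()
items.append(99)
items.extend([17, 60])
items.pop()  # 60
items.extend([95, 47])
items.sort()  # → [-8, -4, -3, 17, 47, 58, 95, 99]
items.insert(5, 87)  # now [-8, -4, -3, 17, 47, 87, 58, 95, 99]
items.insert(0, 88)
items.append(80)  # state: [88, -8, -4, -3, 17, 47, 87, 58, 95, 99, 80]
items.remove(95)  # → [88, -8, -4, -3, 17, 47, 87, 58, 99, 80]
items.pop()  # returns 80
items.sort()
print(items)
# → [-8, -4, -3, 17, 47, 58, 87, 88, 99]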